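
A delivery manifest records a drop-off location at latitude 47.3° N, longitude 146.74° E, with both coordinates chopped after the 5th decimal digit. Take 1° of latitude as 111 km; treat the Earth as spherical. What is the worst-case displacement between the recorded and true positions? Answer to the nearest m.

Truncating at 5 decimal places can drop up to a full unit in the last place, so each coordinate may be off by as much as 1e-05°.
North–south component: 1e-05° × 111000 = 1.11 m.
Longitude error → 1e-05 × 111000 × cos 47.3° = 1e-05 × 111000 × 0.6782 ≈ 0.752757 m.
The two errors are perpendicular, so the maximum displacement is √(1.11² + 0.752757²) ≈ 1.34117 m.

1 m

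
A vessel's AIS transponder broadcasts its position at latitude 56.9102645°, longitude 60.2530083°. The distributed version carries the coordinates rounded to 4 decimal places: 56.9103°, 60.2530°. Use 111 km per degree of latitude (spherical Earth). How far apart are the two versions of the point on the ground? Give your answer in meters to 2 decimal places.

The latitude changed by -0.0000355° and the longitude by +0.0000083°.
N–S: -0.0000355° × 111000 m/° = -3.9405 m.
East–west at this latitude: 0.0000083° × 111000 × cos 56.9103° ≈ 0.0000083 × 60600.6 = 0.502985 m.
Hypotenuse of the two orthogonal shifts: √(3.9405² + 0.502985²) = 3.97247 m.

3.97 meters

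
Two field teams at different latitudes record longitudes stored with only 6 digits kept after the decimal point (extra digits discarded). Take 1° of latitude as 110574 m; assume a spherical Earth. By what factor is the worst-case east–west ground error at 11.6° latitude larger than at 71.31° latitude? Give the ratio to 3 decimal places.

3.057

Truncating at 6 decimal places can drop up to a full unit in the last place, so the longitude may be off by as much as 1e-06°.
Error at 11.6° = 1e-06° × 110574 × cos 11.6° ≈ 0.11057 × 0.9796 = 0.10832 m.
At 71.31°: 1e-06° × 110574 × cos 71.31° = 1e-06 × 110574 × 0.3204 ≈ 0.035433 m.
The ratio reduces to cos 11.6° / cos 71.31° = 0.9796/0.3204 ≈ 3.0569.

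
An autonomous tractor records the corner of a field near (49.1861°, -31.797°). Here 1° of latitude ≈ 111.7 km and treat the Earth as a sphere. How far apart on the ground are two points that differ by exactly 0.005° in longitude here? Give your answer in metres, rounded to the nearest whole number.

365 metres

0.005° of longitude at 49.1861° is 0.005 × 111700 × cos 49.1861° ≈ 0.005 × 73007.6 = 365.038 m.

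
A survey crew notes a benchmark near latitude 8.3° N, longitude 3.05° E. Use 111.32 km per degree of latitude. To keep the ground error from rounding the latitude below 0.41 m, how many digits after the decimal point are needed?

One degree of latitude covers 111320 m.
N decimal places → at most half a unit in the last place, 0.5 × 10⁻ᴺ° = 111320/2 × 10⁻ᴺ m.
Setting 55660 × 10⁻ᴺ ≤ 0.41 gives 10ᴺ ≥ 1.358e+05, i.e. N ≥ 5.13.
N = 5 would give 0.557 m (too coarse); N = 6 gives 0.0557 m ≤ 0.41 m.

6 decimal places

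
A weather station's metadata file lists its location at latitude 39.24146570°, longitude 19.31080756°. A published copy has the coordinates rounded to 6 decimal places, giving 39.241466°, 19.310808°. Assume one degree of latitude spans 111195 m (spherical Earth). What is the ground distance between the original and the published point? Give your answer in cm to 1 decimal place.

The latitude changed by -0.00000030° and the longitude by -0.00000044°.
North–south shift: -0.00000030 × 111195 = -0.0333585 m.
East–west at this latitude: -0.00000044° × 111195 × cos 39.2415° ≈ -0.00000044 × 86119.1 = -0.0378924 m.
Distance: √(0.0333585² + 0.0378924²) ≈ 0.0504839 m.
That is 0.0504839 m = 5.0484 cm.

5.0 cm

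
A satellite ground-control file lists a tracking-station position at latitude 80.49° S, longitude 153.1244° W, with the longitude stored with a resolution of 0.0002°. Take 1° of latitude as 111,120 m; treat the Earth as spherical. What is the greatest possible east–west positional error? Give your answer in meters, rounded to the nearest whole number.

2 meters

With a 0.0002° grid the true value lies within half a step, ±0.0002°/2 = ±0.0001°, of the stored one.
One degree of longitude at 80.49° is 111120 × cos 80.49° ≈ 111120 × 0.1652 = 18359.2 m.
So at most 0.0001° × 18359.2 ≈ 1.83592 m east–west.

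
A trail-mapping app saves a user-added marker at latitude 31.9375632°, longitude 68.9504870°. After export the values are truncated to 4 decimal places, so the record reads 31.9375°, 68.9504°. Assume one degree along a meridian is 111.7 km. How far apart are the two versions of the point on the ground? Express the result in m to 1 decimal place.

Δlat = 31.9375632 − 31.9375 = +0.0000632°; Δlon = 68.9504870 − 68.9504 = +0.0000870°.
North–south shift: 0.0000632 × 111700 = 7.05944 m.
E–W at 31.9375°: 0.0000870° × 111700 × cos 31.9375° = 0.0000870 × 111700 × 0.8486 ≈ 8.24686 m.
Distance: √(7.05944² + 8.24686²) ≈ 10.8557 m.

10.9 m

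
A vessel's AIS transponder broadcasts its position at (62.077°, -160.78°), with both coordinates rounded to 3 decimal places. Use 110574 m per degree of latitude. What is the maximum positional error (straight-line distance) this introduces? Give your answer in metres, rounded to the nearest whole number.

Rounding to 3 decimal places leaves each coordinate within ±0.0005° of the true value.
North–south component: 0.0005° × 110574 = 55.287 m.
E–W at 62.077°: 0.0005° × 110574 × cos 62.077° = 0.0005 × 110574 × 0.4683 ≈ 25.89 m.
Combining orthogonally: (55.287² + 25.89²)^½ ≈ 61.0487 m.

61 metres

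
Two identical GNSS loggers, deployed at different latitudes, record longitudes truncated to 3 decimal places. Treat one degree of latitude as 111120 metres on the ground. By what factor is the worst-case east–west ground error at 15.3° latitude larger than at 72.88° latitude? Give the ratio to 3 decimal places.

Truncating at 3 decimal places can drop up to a full unit in the last place, so the longitude may be off by as much as 0.001°.
Error at 15.3° = 0.001° × 111120 × cos 15.3° ≈ 111.12 × 0.9646 = 107.18 m.
At 72.88°: 0.001° × 111120 × cos 72.88° = 0.001 × 111120 × 0.2944 ≈ 32.711 m.
The ratio reduces to cos 15.3° / cos 72.88° = 0.9646/0.2944 ≈ 3.2766.

3.277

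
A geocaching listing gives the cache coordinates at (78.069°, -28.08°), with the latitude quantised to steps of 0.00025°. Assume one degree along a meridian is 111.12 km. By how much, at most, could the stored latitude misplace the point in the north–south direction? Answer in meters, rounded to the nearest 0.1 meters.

With a 0.00025° grid the true value lies within half a step, ±0.00025°/2 = ±0.000125°, of the stored one.
Along the meridian that is 0.000125° × 111120 m/° = 13.89 m.

13.9 meters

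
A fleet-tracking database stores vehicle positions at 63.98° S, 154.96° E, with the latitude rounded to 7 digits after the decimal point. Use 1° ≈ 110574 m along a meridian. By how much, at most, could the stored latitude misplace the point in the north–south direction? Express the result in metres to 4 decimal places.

0.0055 metres

Rounding to 7 decimal places leaves the latitude within ±5e-08° of the true value.
Along the meridian that is 5e-08° × 110574 m/° = 0.0055287 m.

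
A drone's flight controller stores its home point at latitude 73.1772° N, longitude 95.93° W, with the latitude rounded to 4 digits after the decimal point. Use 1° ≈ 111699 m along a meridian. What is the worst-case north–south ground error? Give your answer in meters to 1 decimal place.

Rounding to 4 decimal places leaves the latitude within ±5e-05° of the true value.
North–south distance: 5e-05° × 111699 m/° = 5.58495 m.

5.6 meters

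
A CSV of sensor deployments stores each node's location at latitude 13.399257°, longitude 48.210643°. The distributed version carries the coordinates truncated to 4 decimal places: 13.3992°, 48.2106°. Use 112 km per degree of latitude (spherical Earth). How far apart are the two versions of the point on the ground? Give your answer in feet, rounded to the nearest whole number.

Δlat = 13.399257 − 13.3992 = +0.000057°; Δlon = 48.210643 − 48.2106 = +0.000043°.
North–south shift: 0.000057 × 112000 = 6.384 m.
East–west at this latitude: 0.000043° × 112000 × cos 13.3992° ≈ 0.000043 × 108951 = 4.6849 m.
Distance: √(6.384² + 4.6849²) ≈ 7.91857 m.
In feet: 7.91857 m ÷ 0.3048 ≈ 25.98 ft.

26 feet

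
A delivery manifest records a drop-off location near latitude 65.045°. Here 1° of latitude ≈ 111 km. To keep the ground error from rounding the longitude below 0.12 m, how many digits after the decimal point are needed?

At 65.045° one degree of longitude covers 111000 × cos 65.045° ≈ 111000 × 0.4219 ≈ 46831.6 m.
Rounding to N decimal places gives at most 0.5 × 10⁻ᴺ degrees of error, i.e. 0.5 × 10⁻ᴺ × 46831.6 m.
Setting 23415.8 × 10⁻ᴺ ≤ 0.12 gives 10ᴺ ≥ 1.951e+05, i.e. N ≥ 5.29.
N = 5 would give 0.234 m (too coarse); N = 6 gives 0.0234 m ≤ 0.12 m.

6 decimal places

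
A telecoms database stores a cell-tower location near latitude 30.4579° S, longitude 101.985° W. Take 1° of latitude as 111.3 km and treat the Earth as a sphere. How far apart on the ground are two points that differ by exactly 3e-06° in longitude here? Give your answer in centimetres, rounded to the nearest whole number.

One degree of longitude here spans 111300 × cos 30.4579° = 111300 × 0.8620 ≈ 95940.8 m; 3e-06° of that is 0.287822 m.
That is 0.287822 m = 28.782 cm.

29 centimetres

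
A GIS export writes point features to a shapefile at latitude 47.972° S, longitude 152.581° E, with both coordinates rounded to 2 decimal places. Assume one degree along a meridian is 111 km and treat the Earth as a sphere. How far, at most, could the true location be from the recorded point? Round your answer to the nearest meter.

668 meters

Rounding to 2 decimal places leaves each coordinate within ±0.005° of the true value.
North–south component: 0.005° × 111000 = 555 m.
Longitude error → 0.005 × 111000 × cos 47.972° = 0.005 × 111000 × 0.6695 ≈ 371.569 m.
Combining orthogonally: (555² + 371.569²)^½ ≈ 667.899 m.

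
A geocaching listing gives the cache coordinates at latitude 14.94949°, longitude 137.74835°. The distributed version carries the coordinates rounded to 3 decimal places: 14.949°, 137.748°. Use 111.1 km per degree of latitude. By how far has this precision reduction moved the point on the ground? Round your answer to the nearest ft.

217 ft

The latitude changed by +0.00049° and the longitude by +0.00035°.
North–south shift: 0.00049 × 111100 = 54.439 m.
East–west at this latitude: 0.00035° × 111100 × cos 14.949° ≈ 0.00035 × 107340 = 37.569 m.
Combined displacement = (54.439² + 37.569²)^½ ≈ 66.144 m.
In feet: 66.144 m ÷ 0.3048 ≈ 217.01 ft.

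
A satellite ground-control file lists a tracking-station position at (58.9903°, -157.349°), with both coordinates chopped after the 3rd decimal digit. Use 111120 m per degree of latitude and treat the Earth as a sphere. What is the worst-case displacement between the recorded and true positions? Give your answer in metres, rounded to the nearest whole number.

125 metres

Truncating at 3 decimal places can drop up to a full unit in the last place, so each coordinate may be off by as much as 0.001°.
N–S: 0.001° × 111120 m/° = 111.12 m.
East–west component at 58.9903°: 0.001° × 111120 × cos 58.9903° ≈ 0.001 × 57247.2 ≈ 57.2472 m.
The two errors are perpendicular, so the maximum displacement is √(111.12² + 57.2472²) ≈ 125 m.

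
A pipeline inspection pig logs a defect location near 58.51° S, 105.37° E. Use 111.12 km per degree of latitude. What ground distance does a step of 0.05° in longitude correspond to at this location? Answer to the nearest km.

0.05° of longitude at 58.51° is 0.05 × 111120 × cos 58.51° ≈ 0.05 × 58043.5 = 2902.18 m.
That is 2902.18 m = 2.9022 km.

3 km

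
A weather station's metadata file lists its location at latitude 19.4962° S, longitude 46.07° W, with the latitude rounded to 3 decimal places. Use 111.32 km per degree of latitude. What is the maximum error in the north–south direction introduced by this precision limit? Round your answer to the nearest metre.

Rounding to 3 decimal places leaves the latitude within ±0.0005° of the true value.
North–south distance: 0.0005° × 111320 m/° = 55.66 m.

56 metres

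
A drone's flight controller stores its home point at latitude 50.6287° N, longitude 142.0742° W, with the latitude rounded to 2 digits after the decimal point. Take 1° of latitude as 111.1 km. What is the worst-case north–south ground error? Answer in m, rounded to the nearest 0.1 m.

Rounding to 2 decimal places leaves the latitude within ±0.005° of the true value.
North–south distance: 0.005° × 111100 m/° = 555.5 m.

555.5 m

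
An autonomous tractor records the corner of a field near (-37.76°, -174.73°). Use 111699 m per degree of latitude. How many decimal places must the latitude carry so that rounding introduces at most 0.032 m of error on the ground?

One degree of latitude covers 111699 m.
Rounding to N decimal places gives at most 0.5 × 10⁻ᴺ degrees of error, i.e. 0.5 × 10⁻ᴺ × 111699 m.
Need 0.5 × 111699 × 10⁻ᴺ ≤ 0.032 → 10⁻ᴺ ≤ 5.730e-07, so N ≥ 6.24.
At 6 places the error can reach 0.0558 m, but 7 places keeps it to 0.00558 m.

7 decimal places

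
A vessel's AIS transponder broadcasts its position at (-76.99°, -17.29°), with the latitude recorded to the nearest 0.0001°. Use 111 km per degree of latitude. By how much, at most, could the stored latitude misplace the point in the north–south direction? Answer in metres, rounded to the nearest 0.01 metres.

Rounding to 4 decimal places leaves the latitude within ±5e-05° of the true value.
So the N–S error is at most 5e-05 × 111000 = 5.55 m.

5.55 metres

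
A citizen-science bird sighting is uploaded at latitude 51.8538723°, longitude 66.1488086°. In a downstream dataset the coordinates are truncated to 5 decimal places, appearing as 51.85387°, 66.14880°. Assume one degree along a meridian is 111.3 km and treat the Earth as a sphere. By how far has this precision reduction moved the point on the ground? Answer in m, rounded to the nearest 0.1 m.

0.6 m

The latitude changed by +0.0000023° and the longitude by +0.0000086°.
N–S: 0.0000023° × 111300 m/° = 0.25599 m.
E–W at 51.8539°: 0.0000086° × 111300 × cos 51.8539° = 0.0000086 × 111300 × 0.6177 ≈ 0.591221 m.
Hypotenuse of the two orthogonal shifts: √(0.25599² + 0.591221²) = 0.644261 m.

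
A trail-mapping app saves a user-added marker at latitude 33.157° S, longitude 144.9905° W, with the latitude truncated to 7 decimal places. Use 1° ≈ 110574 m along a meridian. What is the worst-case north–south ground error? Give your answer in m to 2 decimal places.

0.01 m

Truncating at 7 decimal places can drop up to a full unit in the last place, so the latitude may be off by as much as 1e-07°.
So the N–S error is at most 1e-07 × 110574 = 0.0110574 m.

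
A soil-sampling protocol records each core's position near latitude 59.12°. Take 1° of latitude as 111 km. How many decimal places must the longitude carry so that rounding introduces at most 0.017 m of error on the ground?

7

At 59.12° one degree of longitude covers 111000 × cos 59.12° ≈ 111000 × 0.5132 ≈ 56969.8 m.
With N decimal places the half-ulp bound is 0.5·10⁻ᴺ°, or 0.5·10⁻ᴺ × 56969.8 m on the ground.
Need 0.5 × 56969.8 × 10⁻ᴺ ≤ 0.017 → 10⁻ᴺ ≤ 5.968e-07, so N ≥ 6.22.
N = 6 would give 0.0285 m (too coarse); N = 7 gives 0.00285 m ≤ 0.017 m.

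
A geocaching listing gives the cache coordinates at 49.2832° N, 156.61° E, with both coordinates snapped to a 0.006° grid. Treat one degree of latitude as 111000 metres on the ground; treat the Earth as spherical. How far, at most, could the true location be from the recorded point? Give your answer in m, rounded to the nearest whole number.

398 m

With a 0.006° grid the true value lies within half a step, ±0.006°/2 = ±0.003°, of the stored one.
Latitude error → 0.003 × 111000 = 333 m along the meridian.
East–west component at 49.2832°: 0.003° × 111000 × cos 49.2832° ≈ 0.003 × 72407.6 ≈ 217.223 m.
Combining orthogonally: (333² + 217.223²)^½ ≈ 397.586 m.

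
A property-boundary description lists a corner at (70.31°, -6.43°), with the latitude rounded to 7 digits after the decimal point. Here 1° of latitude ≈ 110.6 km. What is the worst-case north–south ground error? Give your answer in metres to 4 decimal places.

0.0055 metres

Rounding to 7 decimal places leaves the latitude within ±5e-08° of the true value.
North–south distance: 5e-08° × 110600 m/° = 0.00553 m.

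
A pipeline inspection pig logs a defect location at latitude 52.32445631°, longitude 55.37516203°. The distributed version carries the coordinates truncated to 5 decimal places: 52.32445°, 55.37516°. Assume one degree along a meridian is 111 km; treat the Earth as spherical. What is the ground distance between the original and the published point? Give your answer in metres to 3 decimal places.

The latitude changed by +0.00000631° and the longitude by +0.00000203°.
North–south shift: 0.00000631 × 111000 = 0.70041 m.
East–west at this latitude: 0.00000203° × 111000 × cos 52.3244° ≈ 0.00000203 × 67842 = 0.137719 m.
Hypotenuse of the two orthogonal shifts: √(0.70041² + 0.137719²) = 0.713821 m.

0.714 metres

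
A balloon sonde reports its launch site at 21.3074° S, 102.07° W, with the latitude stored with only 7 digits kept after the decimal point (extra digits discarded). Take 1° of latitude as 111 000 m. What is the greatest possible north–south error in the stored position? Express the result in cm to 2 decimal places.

Truncating at 7 decimal places can drop up to a full unit in the last place, so the latitude may be off by as much as 1e-07°.
So the N–S error is at most 1e-07 × 111000 = 0.0111 m.
That is 0.0111 m = 1.11 cm.

1.11 cm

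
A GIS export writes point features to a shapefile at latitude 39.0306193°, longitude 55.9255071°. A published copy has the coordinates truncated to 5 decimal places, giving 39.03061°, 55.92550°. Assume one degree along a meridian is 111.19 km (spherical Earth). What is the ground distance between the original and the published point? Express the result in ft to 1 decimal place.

Δlat = 39.0306193 − 39.03061 = +0.0000093°; Δlon = 55.9255071 − 55.92550 = +0.0000071°.
N–S: 0.0000093° × 111190 m/° = 1.03407 m.
E–W at 39.0306°: 0.0000071° × 111190 × cos 39.0306° = 0.0000071 × 111190 × 0.7768 ≈ 0.613252 m.
Combined displacement = (1.03407² + 0.613252²)^½ ≈ 1.20224 m.
Converting: 1.20224 m × 3.2808 ft/m ≈ 3.9443 ft.

3.9 ft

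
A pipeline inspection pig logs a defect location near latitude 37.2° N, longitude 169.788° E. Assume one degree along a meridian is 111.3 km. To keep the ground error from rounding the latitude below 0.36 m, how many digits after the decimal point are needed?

One degree of latitude covers 111300 m.
Rounding to N decimal places gives at most 0.5 × 10⁻ᴺ degrees of error, i.e. 0.5 × 10⁻ᴺ × 111300 m.
Setting 55650 × 10⁻ᴺ ≤ 0.36 gives 10ᴺ ≥ 1.546e+05, i.e. N ≥ 5.19.
At 5 places the error can reach 0.556 m, but 6 places keeps it to 0.0556 m.

6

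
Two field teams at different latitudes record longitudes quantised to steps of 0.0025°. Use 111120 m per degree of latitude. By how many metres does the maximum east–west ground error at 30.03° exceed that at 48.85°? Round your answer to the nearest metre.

With a 0.0025° grid the true value lies within half a step, ±0.0025°/2 = ±0.00125°, of the stored one.
At 30.03°: 0.00125° × 111120 × cos 30.03° = 0.00125 × 111120 × 0.8658 ≈ 120.25 m.
At 48.85°: 0.00125° × 111120 × cos 48.85° = 0.00125 × 111120 × 0.6580 ≈ 91.401 m.
Difference: 120.25 − 91.401 = 28.854 m.

29 metres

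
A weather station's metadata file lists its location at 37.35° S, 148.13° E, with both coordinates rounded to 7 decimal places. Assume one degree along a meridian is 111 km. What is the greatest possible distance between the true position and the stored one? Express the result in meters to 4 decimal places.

0.0071 meters

Rounding to 7 decimal places leaves each coordinate within ±5e-08° of the true value.
N–S: 5e-08° × 111000 m/° = 0.00555 m.
E–W at 37.35°: 5e-08° × 111000 × cos 37.35° = 5e-08 × 111000 × 0.7949 ≈ 0.00441194 m.
Combining orthogonally: (0.00555² + 0.00441194²)^½ ≈ 0.00708997 m.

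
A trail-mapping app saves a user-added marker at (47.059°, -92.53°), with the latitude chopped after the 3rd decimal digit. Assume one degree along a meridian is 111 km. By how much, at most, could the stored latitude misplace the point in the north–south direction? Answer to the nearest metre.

Truncating at 3 decimal places can drop up to a full unit in the last place, so the latitude may be off by as much as 0.001°.
Along the meridian that is 0.001° × 111000 m/° = 111 m.

111 metres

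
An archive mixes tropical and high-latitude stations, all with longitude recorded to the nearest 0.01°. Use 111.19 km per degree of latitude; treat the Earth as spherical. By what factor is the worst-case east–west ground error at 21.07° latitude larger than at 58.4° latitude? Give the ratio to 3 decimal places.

1.781

Rounding to 2 decimal places leaves the longitude within ±0.005° of the true value.
At 21.07°: 0.005° × 111190 × cos 21.07° = 0.005 × 111190 × 0.9331 ≈ 518.78 m.
At 58.4°: 0.005° × 111190 × cos 58.4° = 0.005 × 111190 × 0.5240 ≈ 291.31 m.
Ratio: 518.78 / 291.31 = cos 21.07° / cos 58.4° ≈ 1.7809.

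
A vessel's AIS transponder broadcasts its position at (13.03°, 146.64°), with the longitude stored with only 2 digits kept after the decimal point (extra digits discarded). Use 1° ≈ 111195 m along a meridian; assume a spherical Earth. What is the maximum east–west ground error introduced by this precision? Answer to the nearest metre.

1083 metres

Truncating at 2 decimal places can drop up to a full unit in the last place, so the longitude may be off by as much as 0.01°.
One degree of longitude at 13.03° is 111195 × cos 13.03° ≈ 111195 × 0.9743 = 108332 m.
East–west error: 0.01° × 108332 m/° ≈ 1083.32 m.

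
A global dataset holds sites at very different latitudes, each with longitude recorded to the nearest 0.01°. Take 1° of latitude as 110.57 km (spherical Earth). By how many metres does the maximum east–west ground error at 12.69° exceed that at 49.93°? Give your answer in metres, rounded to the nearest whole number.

Rounding to 2 decimal places leaves the longitude within ±0.005° of the true value.
At 12.69°: 0.005° × 110570 × cos 12.69° = 0.005 × 110570 × 0.9756 ≈ 539.35 m.
At 49.93°: 0.005° × 110570 × cos 49.93° = 0.005 × 110570 × 0.6437 ≈ 355.88 m.
So the lower-latitude error exceeds the higher by 539.35 − 355.88 = 183.46 m.

183 metres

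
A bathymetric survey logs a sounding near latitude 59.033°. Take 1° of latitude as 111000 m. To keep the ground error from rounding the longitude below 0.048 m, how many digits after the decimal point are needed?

At 59.033° one degree of longitude covers 111000 × cos 59.033° ≈ 111000 × 0.5145 ≈ 57114.4 m.
Rounding to N decimal places gives at most 0.5 × 10⁻ᴺ degrees of error, i.e. 0.5 × 10⁻ᴺ × 57114.4 m.
Need 0.5 × 57114.4 × 10⁻ᴺ ≤ 0.048 → 10⁻ᴺ ≤ 1.681e-06, so N ≥ 5.77.
N = 5 would give 0.286 m (too coarse); N = 6 gives 0.0286 m ≤ 0.048 m.

6 decimal places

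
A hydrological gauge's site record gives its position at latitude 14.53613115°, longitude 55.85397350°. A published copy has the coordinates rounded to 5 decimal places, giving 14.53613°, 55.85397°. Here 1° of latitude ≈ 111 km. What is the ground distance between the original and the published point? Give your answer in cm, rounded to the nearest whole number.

40 cm

Δlat = 14.53613115 − 14.53613 = +0.00000115°; Δlon = 55.85397350 − 55.85397 = +0.00000350°.
North–south shift: 0.00000115 × 111000 = 0.12765 m.
E–W at 14.5361°: 0.00000350° × 111000 × cos 14.5361° = 0.00000350 × 111000 × 0.9680 ≈ 0.376064 m.
Distance: √(0.12765² + 0.376064²) ≈ 0.397138 m.
That is 0.397138 m = 39.714 cm.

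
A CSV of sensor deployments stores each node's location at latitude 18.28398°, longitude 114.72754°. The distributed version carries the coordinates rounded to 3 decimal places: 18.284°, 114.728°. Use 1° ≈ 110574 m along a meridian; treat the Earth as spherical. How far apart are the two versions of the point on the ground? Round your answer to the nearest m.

48 m

Δlat = 18.28398 − 18.284 = -0.00002°; Δlon = 114.72754 − 114.728 = -0.00046°.
N–S: -0.00002° × 110574 m/° = -2.21148 m.
E–W at 18.284°: -0.00046° × 110574 × cos 18.284° = -0.00046 × 110574 × 0.9495 ≈ -48.2961 m.
Hypotenuse of the two orthogonal shifts: √(2.21148² + 48.2961²) = 48.3467 m.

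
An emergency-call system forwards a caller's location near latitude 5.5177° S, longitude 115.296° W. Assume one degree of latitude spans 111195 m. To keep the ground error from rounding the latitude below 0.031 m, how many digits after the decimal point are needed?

One degree of latitude covers 111195 m.
N decimal places → at most half a unit in the last place, 0.5 × 10⁻ᴺ° = 111195/2 × 10⁻ᴺ m.
Need 0.5 × 111195 × 10⁻ᴺ ≤ 0.031 → 10⁻ᴺ ≤ 5.576e-07, so N ≥ 6.25.
So 7 decimal places suffice (0.00556 m); 6 would allow up to 0.0556 m.

7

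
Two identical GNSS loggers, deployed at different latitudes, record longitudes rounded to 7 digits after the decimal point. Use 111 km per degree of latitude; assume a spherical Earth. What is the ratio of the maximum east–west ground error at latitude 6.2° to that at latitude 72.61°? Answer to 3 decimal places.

3.326

Rounding to 7 decimal places leaves the longitude within ±5e-08° of the true value.
Error at 6.2° = 5e-08° × 111000 × cos 6.2° ≈ 0.00555 × 0.9942 = 0.0055175 m.
At 72.61°: 5e-08° × 111000 × cos 72.61° = 5e-08 × 111000 × 0.2989 ≈ 0.0016588 m.
The ratio reduces to cos 6.2° / cos 72.61° = 0.9942/0.2989 ≈ 3.3263.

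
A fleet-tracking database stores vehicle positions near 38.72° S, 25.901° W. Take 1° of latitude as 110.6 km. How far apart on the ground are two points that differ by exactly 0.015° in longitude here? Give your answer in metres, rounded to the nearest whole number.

1294 metres

0.015° of longitude at 38.72° is 0.015 × 110600 × cos 38.72° ≈ 0.015 × 86291.5 = 1294.37 m.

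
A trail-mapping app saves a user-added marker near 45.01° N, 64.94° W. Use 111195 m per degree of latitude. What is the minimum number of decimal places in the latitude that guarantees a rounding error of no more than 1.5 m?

One degree of latitude covers 111195 m.
With N decimal places the half-ulp bound is 0.5·10⁻ᴺ°, or 0.5·10⁻ᴺ × 111195 m on the ground.
Need 0.5 × 111195 × 10⁻ᴺ ≤ 1.5 → 10⁻ᴺ ≤ 2.698e-05, so N ≥ 4.57.
N = 4 would give 5.56 m (too coarse); N = 5 gives 0.556 m ≤ 1.5 m.

5 decimal places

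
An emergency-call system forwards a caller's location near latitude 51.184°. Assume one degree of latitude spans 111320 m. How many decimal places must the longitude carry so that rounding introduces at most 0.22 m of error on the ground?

6

At 51.184° one degree of longitude covers 111320 × cos 51.184° ≈ 111320 × 0.6268 ≈ 69777.8 m.
With N decimal places the half-ulp bound is 0.5·10⁻ᴺ°, or 0.5·10⁻ᴺ × 69777.8 m on the ground.
Setting 34888.9 × 10⁻ᴺ ≤ 0.22 gives 10ᴺ ≥ 1.586e+05, i.e. N ≥ 5.20.
So 6 decimal places suffice (0.0349 m); 5 would allow up to 0.349 m.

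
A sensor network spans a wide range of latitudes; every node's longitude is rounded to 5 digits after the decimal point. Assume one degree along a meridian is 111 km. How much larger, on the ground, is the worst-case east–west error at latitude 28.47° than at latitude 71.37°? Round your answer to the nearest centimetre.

31 centimetres

Rounding to 5 decimal places leaves the longitude within ±5e-06° of the true value.
Error at 28.47° = 5e-06° × 111000 × cos 28.47° ≈ 0.555 × 0.8791 = 0.48788 m.
At 71.37°: 5e-06° × 111000 × cos 71.37° = 5e-06 × 111000 × 0.3195 ≈ 0.1773 m.
So the lower-latitude error exceeds the higher by 0.48788 − 0.1773 = 0.31058 m.
That is 0.310584 m = 31.058 cm.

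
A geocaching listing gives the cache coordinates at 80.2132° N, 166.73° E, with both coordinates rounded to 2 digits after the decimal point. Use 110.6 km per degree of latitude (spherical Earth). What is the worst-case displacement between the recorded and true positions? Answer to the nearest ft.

1840 ft

Rounding to 2 decimal places leaves each coordinate within ±0.005° of the true value.
Latitude error → 0.005 × 110600 = 553 m along the meridian.
Longitude error → 0.005 × 110600 × cos 80.2132° = 0.005 × 110600 × 0.1700 ≈ 94.0003 m.
Worst case both components are at the extreme and orthogonal: √(553² + 94.0003²) ≈ 560.932 m.
In feet: 560.932 m ÷ 0.3048 ≈ 1840.3 ft.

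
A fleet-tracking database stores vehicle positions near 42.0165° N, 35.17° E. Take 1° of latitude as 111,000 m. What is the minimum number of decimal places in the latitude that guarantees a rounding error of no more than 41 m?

4 decimal places

One degree of latitude covers 111000 m.
N decimal places → at most half a unit in the last place, 0.5 × 10⁻ᴺ° = 111000/2 × 10⁻ᴺ m.
Need 0.5 × 111000 × 10⁻ᴺ ≤ 41 → 10⁻ᴺ ≤ 7.387e-04, so N ≥ 3.13.
So 4 decimal places suffice (5.55 m); 3 would allow up to 55.5 m.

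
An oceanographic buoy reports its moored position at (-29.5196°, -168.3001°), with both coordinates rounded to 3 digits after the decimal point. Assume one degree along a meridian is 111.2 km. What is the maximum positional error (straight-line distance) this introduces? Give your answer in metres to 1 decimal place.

73.7 metres

Rounding to 3 decimal places leaves each coordinate within ±0.0005° of the true value.
North–south component: 0.0005° × 111200 = 55.6 m.
Longitude error → 0.0005 × 111200 × cos 29.5196° = 0.0005 × 111200 × 0.8702 ≈ 48.3824 m.
Combining orthogonally: (55.6² + 48.3824²)^½ ≈ 73.7036 m.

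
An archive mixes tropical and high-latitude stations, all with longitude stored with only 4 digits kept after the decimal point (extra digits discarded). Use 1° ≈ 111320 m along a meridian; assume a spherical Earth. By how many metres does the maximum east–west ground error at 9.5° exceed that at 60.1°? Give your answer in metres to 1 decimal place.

Truncating at 4 decimal places can drop up to a full unit in the last place, so the longitude may be off by as much as 0.0001°.
Error at 9.5° = 0.0001° × 111320 × cos 9.5° ≈ 11.132 × 0.9863 = 10.979 m.
Error at 60.1° = 0.0001° × 111320 × cos 60.1° ≈ 11.132 × 0.4985 = 5.5492 m.
So the lower-latitude error exceeds the higher by 10.979 − 5.5492 = 5.4302 m.

5.4 metres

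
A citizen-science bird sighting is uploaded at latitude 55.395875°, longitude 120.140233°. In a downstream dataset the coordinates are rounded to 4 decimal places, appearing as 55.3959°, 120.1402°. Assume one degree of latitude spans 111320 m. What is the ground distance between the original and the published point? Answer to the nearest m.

3 m

Δlat = 55.395875 − 55.3959 = -0.000025°; Δlon = 120.140233 − 120.1402 = +0.000033°.
North–south shift: -0.000025 × 111320 = -2.783 m.
E–W at 55.3959°: 0.000033° × 111320 × cos 55.3959° = 0.000033 × 111320 × 0.5679 ≈ 2.08622 m.
Combined displacement = (2.783² + 2.08622²)^½ ≈ 3.47813 m.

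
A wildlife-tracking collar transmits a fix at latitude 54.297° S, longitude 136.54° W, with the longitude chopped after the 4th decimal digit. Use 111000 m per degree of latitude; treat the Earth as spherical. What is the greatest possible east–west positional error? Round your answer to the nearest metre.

Truncating at 4 decimal places can drop up to a full unit in the last place, so the longitude may be off by as much as 0.0001°.
Parallels shrink by cos φ, so at 54.297° a degree of longitude is 111000 × 0.5836 ≈ 64777.8 m.
Maximum E–W displacement: 0.0001 × 64777.8 = 6.47778 m.

6 metres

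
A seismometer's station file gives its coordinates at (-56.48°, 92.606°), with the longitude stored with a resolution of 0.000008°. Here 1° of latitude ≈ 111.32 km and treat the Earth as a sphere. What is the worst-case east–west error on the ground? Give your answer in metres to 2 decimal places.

With a 0.000008° grid the true value lies within half a step, ±0.000008°/2 = ±4e-06°, of the stored one.
One degree of longitude at 56.48° is 111320 × cos 56.48° ≈ 111320 × 0.5522 = 61474 m.
East–west error: 4e-06° × 61474 m/° ≈ 0.245896 m.

0.25 metres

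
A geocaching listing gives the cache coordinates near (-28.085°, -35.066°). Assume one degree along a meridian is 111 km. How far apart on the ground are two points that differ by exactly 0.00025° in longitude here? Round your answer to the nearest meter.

24 meters

0.00025° of longitude at 28.085° is 0.00025 × 111000 × cos 28.085° ≈ 0.00025 × 97929.8 = 24.4824 m.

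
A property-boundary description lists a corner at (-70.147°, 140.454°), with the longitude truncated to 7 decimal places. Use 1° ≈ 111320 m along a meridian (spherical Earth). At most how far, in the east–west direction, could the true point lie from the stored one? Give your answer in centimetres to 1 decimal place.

Truncating at 7 decimal places can drop up to a full unit in the last place, so the longitude may be off by as much as 1e-07°.
At latitude 70.147° a degree of longitude spans 111320 m × cos 70.147° = 111320 × 0.3396 ≈ 37805.2 m.
Maximum E–W displacement: 1e-07 × 37805.2 = 0.00378052 m.
That is 0.00378052 m = 0.37805 cm.

0.4 centimetres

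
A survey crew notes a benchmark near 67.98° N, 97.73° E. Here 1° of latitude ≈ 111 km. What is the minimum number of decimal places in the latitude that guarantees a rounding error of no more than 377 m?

One degree of latitude covers 111000 m.
Rounding to N decimal places gives at most 0.5 × 10⁻ᴺ degrees of error, i.e. 0.5 × 10⁻ᴺ × 111000 m.
Setting 55500 × 10⁻ᴺ ≤ 377 gives 10ᴺ ≥ 147.2, i.e. N ≥ 2.17.
N = 2 would give 555 m (too coarse); N = 3 gives 55.5 m ≤ 377 m.

3 decimal places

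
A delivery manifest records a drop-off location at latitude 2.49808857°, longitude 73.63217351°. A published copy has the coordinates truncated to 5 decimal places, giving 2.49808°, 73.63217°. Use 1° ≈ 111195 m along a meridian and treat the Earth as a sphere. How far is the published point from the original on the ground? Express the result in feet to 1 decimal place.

Δlat = 2.49808857 − 2.49808 = +0.00000857°; Δlon = 73.63217351 − 73.63217 = +0.00000351°.
North–south shift: 0.00000857 × 111195 = 0.952941 m.
East–west at this latitude: 0.00000351° × 111195 × cos 2.49808° ≈ 0.00000351 × 111089 = 0.389924 m.
Hypotenuse of the two orthogonal shifts: √(0.952941² + 0.389924²) = 1.02963 m.
In feet: 1.02963 m ÷ 0.3048 ≈ 3.3781 ft.

3.4 feet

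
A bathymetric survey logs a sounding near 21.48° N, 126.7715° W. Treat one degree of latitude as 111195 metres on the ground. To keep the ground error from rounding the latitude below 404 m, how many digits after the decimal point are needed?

3

One degree of latitude covers 111195 m.
With N decimal places the half-ulp bound is 0.5·10⁻ᴺ°, or 0.5·10⁻ᴺ × 111195 m on the ground.
Need 0.5 × 111195 × 10⁻ᴺ ≤ 404 → 10⁻ᴺ ≤ 7.267e-03, so N ≥ 2.14.
So 3 decimal places suffice (55.6 m); 2 would allow up to 556 m.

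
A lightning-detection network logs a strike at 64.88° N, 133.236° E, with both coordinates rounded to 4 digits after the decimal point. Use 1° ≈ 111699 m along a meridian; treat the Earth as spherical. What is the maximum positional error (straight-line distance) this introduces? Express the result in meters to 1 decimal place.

6.1 meters

Rounding to 4 decimal places leaves each coordinate within ±5e-05° of the true value.
Latitude error → 5e-05 × 111699 = 5.58495 m along the meridian.
E–W at 64.88°: 5e-05° × 111699 × cos 64.88° = 5e-05 × 111699 × 0.4245 ≈ 2.3709 m.
The two errors are perpendicular, so the maximum displacement is √(5.58495² + 2.3709²) ≈ 6.06736 m.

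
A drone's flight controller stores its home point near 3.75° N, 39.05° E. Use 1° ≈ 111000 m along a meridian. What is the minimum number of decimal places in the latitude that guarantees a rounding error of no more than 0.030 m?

One degree of latitude covers 111000 m.
With N decimal places the half-ulp bound is 0.5·10⁻ᴺ°, or 0.5·10⁻ᴺ × 111000 m on the ground.
Need 0.5 × 111000 × 10⁻ᴺ ≤ 0.030 → 10⁻ᴺ ≤ 5.405e-07, so N ≥ 6.27.
N = 6 would give 0.0555 m (too coarse); N = 7 gives 0.00555 m ≤ 0.030 m.

7 decimal places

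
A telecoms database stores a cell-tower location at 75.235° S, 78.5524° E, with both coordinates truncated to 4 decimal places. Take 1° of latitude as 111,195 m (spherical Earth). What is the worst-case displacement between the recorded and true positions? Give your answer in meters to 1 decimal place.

11.5 meters

Truncating at 4 decimal places can drop up to a full unit in the last place, so each coordinate may be off by as much as 0.0001°.
Latitude error → 0.0001 × 111195 = 11.1195 m along the meridian.
East–west component at 75.235°: 0.0001° × 111195 × cos 75.235° ≈ 0.0001 × 28338.6 ≈ 2.83386 m.
Worst case both components are at the extreme and orthogonal: √(11.1195² + 2.83386²) ≈ 11.4749 m.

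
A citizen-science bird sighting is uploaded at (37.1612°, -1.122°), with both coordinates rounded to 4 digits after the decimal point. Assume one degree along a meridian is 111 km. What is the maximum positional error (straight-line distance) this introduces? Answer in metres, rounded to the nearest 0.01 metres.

7.10 metres

Rounding to 4 decimal places leaves each coordinate within ±5e-05° of the true value.
Latitude error → 5e-05 × 111000 = 5.55 m along the meridian.
East–west component at 37.1612°: 5e-05° × 111000 × cos 37.1612° ≈ 5e-05 × 88460.2 ≈ 4.42301 m.
Combining orthogonally: (5.55² + 4.42301²)^½ ≈ 7.09687 m.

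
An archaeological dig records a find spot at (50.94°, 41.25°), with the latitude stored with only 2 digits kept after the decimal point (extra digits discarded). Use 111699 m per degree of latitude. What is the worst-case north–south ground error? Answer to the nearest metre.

1117 metres

Truncating at 2 decimal places can drop up to a full unit in the last place, so the latitude may be off by as much as 0.01°.
North–south distance: 0.01° × 111699 m/° = 1116.99 m.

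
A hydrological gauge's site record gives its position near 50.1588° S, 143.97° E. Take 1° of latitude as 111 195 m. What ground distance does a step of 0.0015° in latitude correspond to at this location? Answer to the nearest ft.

Along a meridian 0.0015° is 0.0015 × 111195 = 166.792 m.
In feet: 166.792 m ÷ 0.3048 ≈ 547.22 ft.

547 ft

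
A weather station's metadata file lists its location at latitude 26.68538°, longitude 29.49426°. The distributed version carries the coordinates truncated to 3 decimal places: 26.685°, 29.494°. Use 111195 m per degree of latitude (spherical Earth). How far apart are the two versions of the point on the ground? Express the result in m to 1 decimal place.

The latitude changed by +0.00038° and the longitude by +0.00026°.
North–south shift: 0.00038 × 111195 = 42.2541 m.
E–W at 26.685°: 0.00026° × 111195 × cos 26.685° = 0.00026 × 111195 × 0.8935 ≈ 25.8314 m.
Combined displacement = (42.2541² + 25.8314²)^½ ≈ 49.5244 m.

49.5 m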